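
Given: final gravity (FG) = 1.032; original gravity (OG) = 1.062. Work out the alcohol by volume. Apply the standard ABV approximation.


ABV = (OG − FG) · 131.25
ABV = (1.062 − 1.032) · 131.25

3.9375 % ABV


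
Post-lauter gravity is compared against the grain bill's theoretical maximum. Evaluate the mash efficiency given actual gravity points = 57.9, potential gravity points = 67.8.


efficiency = actual / potential × 100
efficiency = 57.9 / 67.8 × 100

85.3982 %


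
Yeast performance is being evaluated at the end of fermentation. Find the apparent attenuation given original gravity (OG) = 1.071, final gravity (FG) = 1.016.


AA = (OG − FG)/(OG − 1) · 100
AA = (1.071 − 1.016)/(1.071 − 1) · 100

77.4648 %


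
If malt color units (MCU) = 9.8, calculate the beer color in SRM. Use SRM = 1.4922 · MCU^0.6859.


SRM = 1.4922 · 9.8^0.6859

7.1402 SRM


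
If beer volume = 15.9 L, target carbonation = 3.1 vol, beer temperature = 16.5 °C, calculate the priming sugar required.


residual = 14.695·(0.01821 + 0.09011·e^(−0.04·T));  sugar = (target − residual)·4.0·V
residual = 14.695·(0.01821 + 0.09011·e^(−0.04·16.5)) = 0.9520
sugar = (3.1 − 0.9520)·4.0·15.9

136.6132 g


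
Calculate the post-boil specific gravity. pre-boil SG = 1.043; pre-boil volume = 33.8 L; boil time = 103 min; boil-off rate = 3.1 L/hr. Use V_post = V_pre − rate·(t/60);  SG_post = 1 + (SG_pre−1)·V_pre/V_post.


V_post = 33.8 − 3.1·(103/60) = 28.4783
SG_post = 1 + (1.043 − 1)·33.8/28.4783

1.0510


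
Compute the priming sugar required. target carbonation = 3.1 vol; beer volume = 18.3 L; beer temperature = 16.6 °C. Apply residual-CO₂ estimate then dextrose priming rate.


residual = 14.695·(0.01821 + 0.09011·e^(−0.04·T));  sugar = (target − residual)·4.0·V
residual = 14.695·(0.01821 + 0.09011·e^(−0.04·16.6)) = 0.9493
sugar = (3.1 − 0.9493)·4.0·18.3

157.4341 g


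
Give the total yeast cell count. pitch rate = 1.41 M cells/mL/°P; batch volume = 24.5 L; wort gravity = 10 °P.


cells (billions) = rate · V_L · °P
cells = 1.41 · 24.5 · 10

345.4500 billion cells


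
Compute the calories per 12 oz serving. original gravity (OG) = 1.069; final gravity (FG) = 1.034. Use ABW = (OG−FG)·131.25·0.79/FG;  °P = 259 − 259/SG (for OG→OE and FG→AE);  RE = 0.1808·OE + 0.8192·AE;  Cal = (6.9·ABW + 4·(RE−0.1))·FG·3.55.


ABW = (1.069 − 1.034)·131.25·0.79/1.034 = 3.5097
OE = 259 − 259/1.069 = 16.7175 °P
AE = 259 − 259/1.034 = 8.5164 °P
RE = 0.1808·16.7175 + 0.8192·8.5164 = 9.9992 °P
Cal = (6.9·3.5097 + 4·(9.9992−0.1))·1.034·3.55

234.2417 kcal


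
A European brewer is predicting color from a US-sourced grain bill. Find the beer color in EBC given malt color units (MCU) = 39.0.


SRM = 1.4922·MCU^0.6859;  EBC = SRM·1.97
SRM = 1.4922·39.0^0.6859 = 18.4136
EBC = 18.4136·1.97

36.2748 EBC


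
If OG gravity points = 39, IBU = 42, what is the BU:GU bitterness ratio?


BU:GU = IBU / OG_points
BU:GU = 42 / 39

1.0769


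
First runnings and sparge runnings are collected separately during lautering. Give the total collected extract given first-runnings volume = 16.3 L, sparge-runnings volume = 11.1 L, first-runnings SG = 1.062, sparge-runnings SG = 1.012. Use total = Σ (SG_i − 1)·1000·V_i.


first = (1.062 − 1)·1000·16.3 = 1010.6000
sparge = (1.012 − 1)·1000·11.1 = 133.2000
total = 1010.6000 + 133.2000

1143.8000 gravity·L


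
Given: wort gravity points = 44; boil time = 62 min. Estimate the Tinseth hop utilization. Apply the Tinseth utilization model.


U = 1.65·0.000125^(GP/1000) · (1 − e^(−0.04·t))/4.15
bigness = 1.65·0.000125^(44/1000) = 1.1111
boil_factor = (1 − e^(−0.04·62))/4.15 = 0.2208
U = 1.1111 · 0.2208

0.2453


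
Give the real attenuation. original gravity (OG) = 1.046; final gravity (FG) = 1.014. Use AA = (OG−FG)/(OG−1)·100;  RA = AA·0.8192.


AA = (1.046 − 1.014)/(1.046 − 1)·100 = 69.5652
RA = 69.5652·0.8192

56.9878 %


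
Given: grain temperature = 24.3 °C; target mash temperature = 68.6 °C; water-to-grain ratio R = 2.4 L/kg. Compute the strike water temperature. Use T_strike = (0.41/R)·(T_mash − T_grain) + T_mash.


T_strike = (0.41/2.4)·(68.6 − 24.3) + 68.6

76.1679 °C


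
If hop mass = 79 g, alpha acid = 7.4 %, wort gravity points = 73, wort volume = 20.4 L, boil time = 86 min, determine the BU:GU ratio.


U = 1.65·0.000125^(GP/1000)·(1−e^(−0.04t))/4.15;  IBU = (α/100)·m·U·1000/V;  BU:GU = IBU/GP
U = 1.65·0.000125^(73/1000)·(1−e^(−0.04·86))/4.15 = 0.1997
IBU = (7.4/100)·79·0.1997·1000/20.4 = 57.2249
BU:GU = 57.2249/73

0.7839


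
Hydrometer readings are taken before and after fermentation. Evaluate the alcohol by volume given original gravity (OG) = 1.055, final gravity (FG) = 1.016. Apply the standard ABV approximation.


ABV = (OG − FG) · 131.25
ABV = (1.055 − 1.016) · 131.25

5.1187 % ABV


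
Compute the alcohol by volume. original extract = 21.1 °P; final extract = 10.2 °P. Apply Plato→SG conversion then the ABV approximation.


SG = 259/(259 − P);  ABV = (OG − FG)·131.25
OG = 259/(259 − 21.1) = 1.0887
FG = 259/(259 − 10.2) = 1.0410
ABV = (1.0887 − 1.0410)·131.25

6.2601 % ABV


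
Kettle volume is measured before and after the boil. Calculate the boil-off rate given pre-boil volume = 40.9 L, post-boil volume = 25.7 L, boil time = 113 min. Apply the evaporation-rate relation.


rate = (V_pre − V_post) / (t_min/60)
rate = (40.9 − 25.7) / (113/60)

8.0708 L/hr


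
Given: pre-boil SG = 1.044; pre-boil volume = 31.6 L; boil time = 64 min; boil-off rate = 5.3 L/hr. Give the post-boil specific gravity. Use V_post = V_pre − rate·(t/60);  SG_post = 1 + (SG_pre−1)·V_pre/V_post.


V_post = 31.6 − 5.3·(64/60) = 25.9467
SG_post = 1 + (1.044 − 1)·31.6/25.9467

1.0536


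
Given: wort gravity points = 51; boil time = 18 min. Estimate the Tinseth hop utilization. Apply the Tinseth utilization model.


U = 1.65·0.000125^(GP/1000) · (1 − e^(−0.04·t))/4.15
bigness = 1.65·0.000125^(51/1000) = 1.0433
boil_factor = (1 − e^(−0.04·18))/4.15 = 0.1237
U = 1.0433 · 0.1237

0.1290


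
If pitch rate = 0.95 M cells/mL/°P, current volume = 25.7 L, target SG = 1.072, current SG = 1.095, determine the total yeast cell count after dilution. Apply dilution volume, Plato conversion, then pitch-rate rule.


V_w = V·((SG_c−1)/(SG_t−1)−1);  °P = 259 − 259/SG_t;  cells = rate·(V+V_w)·°P
V_w = 25.7·((1.095−1)/(1.072−1)−1) = 8.2097
V_final = 25.7 + 8.2097 = 33.9097
°P = 259 − 259/1.072 = 17.3955
cells = 0.95·33.9097·17.3955

560.3835 billion cells


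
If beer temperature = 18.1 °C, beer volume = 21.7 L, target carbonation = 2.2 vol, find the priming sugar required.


residual = 14.695·(0.01821 + 0.09011·e^(−0.04·T));  sugar = (target − residual)·4.0·V
residual = 14.695·(0.01821 + 0.09011·e^(−0.04·18.1)) = 0.9096
sugar = (2.2 − 0.9096)·4.0·21.7

112.0098 g


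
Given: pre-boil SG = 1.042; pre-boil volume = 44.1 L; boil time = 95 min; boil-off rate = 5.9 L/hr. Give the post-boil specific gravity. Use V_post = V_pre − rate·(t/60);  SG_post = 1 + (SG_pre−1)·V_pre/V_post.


V_post = 44.1 − 5.9·(95/60) = 34.7583
SG_post = 1 + (1.042 − 1)·44.1/34.7583

1.0533


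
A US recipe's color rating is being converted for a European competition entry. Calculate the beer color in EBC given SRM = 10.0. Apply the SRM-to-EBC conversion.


EBC = SRM · 1.97
EBC = 10.0 · 1.97

19.7000 EBC


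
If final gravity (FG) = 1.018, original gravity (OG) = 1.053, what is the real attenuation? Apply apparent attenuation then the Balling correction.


AA = (OG−FG)/(OG−1)·100;  RA = AA·0.8192
AA = (1.053 − 1.018)/(1.053 − 1)·100 = 66.0377
RA = 66.0377·0.8192

54.0981 %


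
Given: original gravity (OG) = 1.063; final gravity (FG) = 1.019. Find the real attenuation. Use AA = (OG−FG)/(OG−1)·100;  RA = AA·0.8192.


AA = (1.063 − 1.019)/(1.063 − 1)·100 = 69.8413
RA = 69.8413·0.8192

57.2140 %


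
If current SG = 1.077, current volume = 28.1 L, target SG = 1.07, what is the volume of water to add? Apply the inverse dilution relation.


V_water = V·((SG_curr − 1)/(SG_target − 1) − 1)
V_water = 28.1·((1.077 − 1)/(1.07 − 1) − 1)

2.8100 L


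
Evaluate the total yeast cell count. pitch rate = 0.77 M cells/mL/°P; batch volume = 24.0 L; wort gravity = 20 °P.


cells (billions) = rate · V_L · °P
cells = 0.77 · 24.0 · 20

369.6000 billion cells


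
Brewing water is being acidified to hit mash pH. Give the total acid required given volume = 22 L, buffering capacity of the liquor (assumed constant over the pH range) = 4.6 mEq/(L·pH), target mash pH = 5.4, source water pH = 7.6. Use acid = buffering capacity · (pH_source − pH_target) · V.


acid = 4.6 · (7.6 − 5.4) · 22

222.6400 mEq


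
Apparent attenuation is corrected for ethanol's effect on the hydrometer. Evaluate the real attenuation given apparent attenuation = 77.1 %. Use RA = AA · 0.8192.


RA = 77.1 · 0.8192

63.1603 %


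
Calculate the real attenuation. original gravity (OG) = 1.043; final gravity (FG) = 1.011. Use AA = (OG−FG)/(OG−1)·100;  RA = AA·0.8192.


AA = (1.043 − 1.011)/(1.043 − 1)·100 = 74.4186
RA = 74.4186·0.8192

60.9637 %


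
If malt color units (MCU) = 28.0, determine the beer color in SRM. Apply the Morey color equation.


SRM = 1.4922 · MCU^0.6859
SRM = 1.4922 · 28.0^0.6859

14.6701 SRM


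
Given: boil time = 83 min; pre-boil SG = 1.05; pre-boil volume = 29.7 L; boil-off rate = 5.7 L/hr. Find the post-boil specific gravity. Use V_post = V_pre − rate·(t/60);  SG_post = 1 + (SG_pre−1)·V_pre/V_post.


V_post = 29.7 − 5.7·(83/60) = 21.8150
SG_post = 1 + (1.05 − 1)·29.7/21.8150

1.0681


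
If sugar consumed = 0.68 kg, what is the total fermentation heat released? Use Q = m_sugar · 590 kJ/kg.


Q = 0.68 · 590

401.2000 kJ


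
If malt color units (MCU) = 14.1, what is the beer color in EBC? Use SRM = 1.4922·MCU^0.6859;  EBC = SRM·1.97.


SRM = 1.4922·14.1^0.6859 = 9.1638
EBC = 9.1638·1.97

18.0527 EBC


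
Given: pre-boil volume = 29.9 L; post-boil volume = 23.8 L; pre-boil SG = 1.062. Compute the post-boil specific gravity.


SG_post = 1 + (SG_pre − 1)·V_pre/V_post
pts_pre = (1.062 − 1)·1000 = 62.0000
pts_post = 62.0000·29.9/23.8 = 77.8908
SG_post = 1 + 77.8908/1000

1.0779


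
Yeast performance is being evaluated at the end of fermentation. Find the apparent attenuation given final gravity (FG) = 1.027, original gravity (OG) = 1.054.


AA = (OG − FG)/(OG − 1) · 100
AA = (1.054 − 1.027)/(1.054 − 1) · 100

50.0000 %


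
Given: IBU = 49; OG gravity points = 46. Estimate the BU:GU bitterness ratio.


BU:GU = IBU / OG_points
BU:GU = 49 / 46

1.0652


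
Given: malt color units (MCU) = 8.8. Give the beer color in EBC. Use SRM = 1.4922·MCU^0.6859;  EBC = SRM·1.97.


SRM = 1.4922·8.8^0.6859 = 6.6320
EBC = 6.6320·1.97

13.0651 EBC


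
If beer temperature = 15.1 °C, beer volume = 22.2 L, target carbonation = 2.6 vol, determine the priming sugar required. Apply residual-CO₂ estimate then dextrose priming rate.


residual = 14.695·(0.01821 + 0.09011·e^(−0.04·T));  sugar = (target − residual)·4.0·V
residual = 14.695·(0.01821 + 0.09011·e^(−0.04·15.1)) = 0.9914
sugar = (2.6 − 0.9914)·4.0·22.2

142.8425 g


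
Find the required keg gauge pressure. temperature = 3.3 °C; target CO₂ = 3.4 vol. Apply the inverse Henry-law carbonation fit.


psi = vols/(0.01821 + 0.09011·e^(−0.04·T)) − 14.695
psi = 3.4/(0.01821 + 0.09011·e^(−0.04·3.3)) − 14.695

20.2927 psi


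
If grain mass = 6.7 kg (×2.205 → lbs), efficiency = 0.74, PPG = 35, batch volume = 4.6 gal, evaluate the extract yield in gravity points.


points = lbs × PPG × eff / vol
lbs = 6.7 × 2.205 = 14.7735
points = 14.7735 × 35 × 0.74 / 4.6

83.1812 points


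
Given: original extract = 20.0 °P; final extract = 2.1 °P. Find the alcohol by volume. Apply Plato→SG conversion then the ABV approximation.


SG = 259/(259 − P);  ABV = (OG − FG)·131.25
OG = 259/(259 − 20.0) = 1.0837
FG = 259/(259 − 2.1) = 1.0082
ABV = (1.0837 − 1.0082)·131.25

9.9104 % ABV


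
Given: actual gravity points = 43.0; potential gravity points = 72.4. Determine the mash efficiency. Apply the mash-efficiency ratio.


efficiency = actual / potential × 100
efficiency = 43.0 / 72.4 × 100

59.3923 %


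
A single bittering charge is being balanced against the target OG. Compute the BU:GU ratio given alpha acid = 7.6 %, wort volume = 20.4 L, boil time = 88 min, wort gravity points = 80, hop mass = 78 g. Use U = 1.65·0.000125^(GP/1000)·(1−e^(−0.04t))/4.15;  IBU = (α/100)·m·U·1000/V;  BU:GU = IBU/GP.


U = 1.65·0.000125^(80/1000)·(1−e^(−0.04·88))/4.15 = 0.1880
IBU = (7.6/100)·78·0.1880·1000/20.4 = 54.6283
BU:GU = 54.6283/80

0.6829


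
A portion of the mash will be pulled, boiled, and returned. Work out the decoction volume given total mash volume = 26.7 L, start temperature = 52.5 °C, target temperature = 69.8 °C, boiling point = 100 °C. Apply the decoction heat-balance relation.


V_dec = V_total·(T_target − T_start)/(T_boil − T_start)
V_dec = 26.7·(69.8 − 52.5)/(100 − 52.5)

9.7244 L


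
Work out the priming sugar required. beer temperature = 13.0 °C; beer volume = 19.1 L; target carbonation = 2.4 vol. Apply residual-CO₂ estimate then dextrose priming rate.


residual = 14.695·(0.01821 + 0.09011·e^(−0.04·T));  sugar = (target − residual)·4.0·V
residual = 14.695·(0.01821 + 0.09011·e^(−0.04·13.0)) = 1.0548
sugar = (2.4 − 1.0548)·4.0·19.1

102.7702 g


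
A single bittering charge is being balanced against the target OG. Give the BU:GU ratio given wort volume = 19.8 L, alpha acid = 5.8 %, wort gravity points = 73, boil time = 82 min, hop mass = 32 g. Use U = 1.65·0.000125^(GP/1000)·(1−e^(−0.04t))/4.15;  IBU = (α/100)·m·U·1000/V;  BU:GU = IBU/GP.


U = 1.65·0.000125^(73/1000)·(1−e^(−0.04·82))/4.15 = 0.1985
IBU = (5.8/100)·32·0.1985·1000/19.8 = 18.6108
BU:GU = 18.6108/73

0.2549


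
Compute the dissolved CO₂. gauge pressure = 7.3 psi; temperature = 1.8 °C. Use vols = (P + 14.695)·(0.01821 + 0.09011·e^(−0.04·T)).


vols = (7.3 + 14.695)·(0.01821 + 0.09011·e^(−0.04·1.8))

2.2448 volumes


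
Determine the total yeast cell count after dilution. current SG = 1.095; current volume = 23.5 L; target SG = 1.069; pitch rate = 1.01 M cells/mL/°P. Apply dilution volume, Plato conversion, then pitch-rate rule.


V_w = V·((SG_c−1)/(SG_t−1)−1);  °P = 259 − 259/SG_t;  cells = rate·(V+V_w)·°P
V_w = 23.5·((1.095−1)/(1.069−1)−1) = 8.8551
V_final = 23.5 + 8.8551 = 32.3551
°P = 259 − 259/1.069 = 16.7175
cells = 1.01·32.3551·16.7175

546.3047 billion cells


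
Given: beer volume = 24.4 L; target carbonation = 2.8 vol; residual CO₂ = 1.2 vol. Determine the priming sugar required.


sugar = (target − residual)·4.0·V
sugar = (2.8 − 1.2)·4.0·24.4

156.1600 g


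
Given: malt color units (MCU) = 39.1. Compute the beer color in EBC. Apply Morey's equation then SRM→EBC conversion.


SRM = 1.4922·MCU^0.6859;  EBC = SRM·1.97
SRM = 1.4922·39.1^0.6859 = 18.4460
EBC = 18.4460·1.97

36.3385 EBC


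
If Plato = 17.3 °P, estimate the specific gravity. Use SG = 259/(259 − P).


SG = 259/(259 − 17.3)

1.0716


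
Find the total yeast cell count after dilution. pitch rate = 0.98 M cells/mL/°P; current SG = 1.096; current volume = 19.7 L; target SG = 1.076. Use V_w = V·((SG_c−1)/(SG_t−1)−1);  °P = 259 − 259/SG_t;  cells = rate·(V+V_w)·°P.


V_w = 19.7·((1.096−1)/(1.076−1)−1) = 5.1842
V_final = 19.7 + 5.1842 = 24.8842
°P = 259 − 259/1.076 = 18.2937
cells = 0.98·24.8842·18.2937

446.1193 billion cells


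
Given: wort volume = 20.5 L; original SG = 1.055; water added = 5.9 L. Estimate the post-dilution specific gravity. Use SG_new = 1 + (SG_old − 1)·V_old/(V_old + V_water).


pts = (1.055 − 1)·1000·20.5/(20.5 + 5.9) = 42.7083
SG_new = 1 + 42.7083/1000

1.0427


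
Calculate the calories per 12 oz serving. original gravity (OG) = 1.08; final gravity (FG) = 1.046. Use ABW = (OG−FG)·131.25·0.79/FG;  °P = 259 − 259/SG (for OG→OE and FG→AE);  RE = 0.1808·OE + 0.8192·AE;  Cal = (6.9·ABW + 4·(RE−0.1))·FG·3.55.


ABW = (1.08 − 1.046)·131.25·0.79/1.046 = 3.3703
OE = 259 − 259/1.08 = 19.1852 °P
AE = 259 − 259/1.046 = 11.3901 °P
RE = 0.1808·19.1852 + 0.8192·11.3901 = 12.7994 °P
Cal = (6.9·3.3703 + 4·(12.7994−0.1))·1.046·3.55

274.9810 kcal


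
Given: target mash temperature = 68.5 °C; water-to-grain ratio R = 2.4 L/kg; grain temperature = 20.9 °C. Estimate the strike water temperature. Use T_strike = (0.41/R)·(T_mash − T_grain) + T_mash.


T_strike = (0.41/2.4)·(68.5 − 20.9) + 68.5

76.6317 °C


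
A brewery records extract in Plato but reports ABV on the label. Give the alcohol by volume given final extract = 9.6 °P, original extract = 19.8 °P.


SG = 259/(259 − P);  ABV = (OG − FG)·131.25
OG = 259/(259 − 19.8) = 1.0828
FG = 259/(259 − 9.6) = 1.0385
ABV = (1.0828 − 1.0385)·131.25

5.8122 % ABV


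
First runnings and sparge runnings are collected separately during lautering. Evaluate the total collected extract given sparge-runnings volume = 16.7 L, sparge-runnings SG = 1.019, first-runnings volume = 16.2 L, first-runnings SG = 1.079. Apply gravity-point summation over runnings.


total = Σ (SG_i − 1)·1000·V_i
first = (1.079 − 1)·1000·16.2 = 1279.8000
sparge = (1.019 − 1)·1000·16.7 = 317.3000
total = 1279.8000 + 317.3000

1597.1000 gravity·L


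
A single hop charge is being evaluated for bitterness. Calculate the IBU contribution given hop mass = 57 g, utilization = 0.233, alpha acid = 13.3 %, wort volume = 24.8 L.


IBU = (α/100)·mass·U·1000 / V
IBU = (13.3/100)·57·0.233·1000 / 24.8

71.2247 IBU


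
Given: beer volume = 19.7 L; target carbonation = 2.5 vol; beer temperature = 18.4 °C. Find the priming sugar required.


residual = 14.695·(0.01821 + 0.09011·e^(−0.04·T));  sugar = (target − residual)·4.0·V
residual = 14.695·(0.01821 + 0.09011·e^(−0.04·18.4)) = 0.9019
sugar = (2.5 − 0.9019)·4.0·19.7

125.9298 g


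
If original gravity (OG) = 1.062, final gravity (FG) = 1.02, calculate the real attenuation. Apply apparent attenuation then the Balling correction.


AA = (OG−FG)/(OG−1)·100;  RA = AA·0.8192
AA = (1.062 − 1.02)/(1.062 − 1)·100 = 67.7419
RA = 67.7419·0.8192

55.4942 %


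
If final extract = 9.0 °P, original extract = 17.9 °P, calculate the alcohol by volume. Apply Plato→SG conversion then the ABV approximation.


SG = 259/(259 − P);  ABV = (OG − FG)·131.25
OG = 259/(259 − 17.9) = 1.0742
FG = 259/(259 − 9.0) = 1.0360
ABV = (1.0742 − 1.0360)·131.25

5.0194 % ABV


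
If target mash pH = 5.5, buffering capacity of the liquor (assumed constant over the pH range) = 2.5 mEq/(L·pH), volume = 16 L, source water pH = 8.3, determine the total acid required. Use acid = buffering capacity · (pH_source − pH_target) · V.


acid = 2.5 · (8.3 − 5.5) · 16

112.0000 mEq


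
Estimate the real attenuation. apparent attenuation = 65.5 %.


RA = AA · 0.8192
RA = 65.5 · 0.8192

53.6576 %


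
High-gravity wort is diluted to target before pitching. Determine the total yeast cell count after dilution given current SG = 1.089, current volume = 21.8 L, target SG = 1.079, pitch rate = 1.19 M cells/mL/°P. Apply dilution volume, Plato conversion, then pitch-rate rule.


V_w = V·((SG_c−1)/(SG_t−1)−1);  °P = 259 − 259/SG_t;  cells = rate·(V+V_w)·°P
V_w = 21.8·((1.089−1)/(1.079−1)−1) = 2.7595
V_final = 21.8 + 2.7595 = 24.5595
°P = 259 − 259/1.079 = 18.9629
cells = 1.19·24.5595·18.9629

554.2067 billion cells


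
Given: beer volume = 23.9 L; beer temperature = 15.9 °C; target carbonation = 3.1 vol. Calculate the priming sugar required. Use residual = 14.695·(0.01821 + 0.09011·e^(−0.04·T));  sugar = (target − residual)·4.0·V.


residual = 14.695·(0.01821 + 0.09011·e^(−0.04·15.9)) = 0.9686
sugar = (3.1 − 0.9686)·4.0·23.9

203.7602 g


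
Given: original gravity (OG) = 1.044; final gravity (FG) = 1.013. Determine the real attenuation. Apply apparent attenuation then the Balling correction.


AA = (OG−FG)/(OG−1)·100;  RA = AA·0.8192
AA = (1.044 − 1.013)/(1.044 − 1)·100 = 70.4545
RA = 70.4545·0.8192

57.7164 %


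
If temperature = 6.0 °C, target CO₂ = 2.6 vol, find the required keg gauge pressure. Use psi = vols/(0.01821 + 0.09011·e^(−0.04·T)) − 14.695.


psi = 2.6/(0.01821 + 0.09011·e^(−0.04·6.0)) − 14.695

14.4880 psi


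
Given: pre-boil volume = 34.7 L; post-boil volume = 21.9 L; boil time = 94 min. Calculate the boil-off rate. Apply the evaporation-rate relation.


rate = (V_pre − V_post) / (t_min/60)
rate = (34.7 − 21.9) / (94/60)

8.1702 L/hr


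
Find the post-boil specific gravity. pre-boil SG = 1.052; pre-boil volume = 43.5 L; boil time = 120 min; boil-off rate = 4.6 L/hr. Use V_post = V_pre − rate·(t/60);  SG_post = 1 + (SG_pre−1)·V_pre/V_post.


V_post = 43.5 − 4.6·(120/60) = 34.3000
SG_post = 1 + (1.052 − 1)·43.5/34.3000

1.0659


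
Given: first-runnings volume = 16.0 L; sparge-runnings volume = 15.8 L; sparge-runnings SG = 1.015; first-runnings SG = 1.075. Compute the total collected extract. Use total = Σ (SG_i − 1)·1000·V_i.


first = (1.075 − 1)·1000·16.0 = 1200.0000
sparge = (1.015 − 1)·1000·15.8 = 237.0000
total = 1200.0000 + 237.0000

1437.0000 gravity·L


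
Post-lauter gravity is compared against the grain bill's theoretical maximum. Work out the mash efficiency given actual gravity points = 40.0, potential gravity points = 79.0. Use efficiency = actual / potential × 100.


efficiency = 40.0 / 79.0 × 100

50.6329 %


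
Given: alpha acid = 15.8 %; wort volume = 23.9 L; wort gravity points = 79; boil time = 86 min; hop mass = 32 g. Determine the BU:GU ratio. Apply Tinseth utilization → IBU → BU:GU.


U = 1.65·0.000125^(GP/1000)·(1−e^(−0.04t))/4.15;  IBU = (α/100)·m·U·1000/V;  BU:GU = IBU/GP
U = 1.65·0.000125^(79/1000)·(1−e^(−0.04·86))/4.15 = 0.1892
IBU = (15.8/100)·32·0.1892·1000/23.9 = 40.0265
BU:GU = 40.0265/79

0.5067


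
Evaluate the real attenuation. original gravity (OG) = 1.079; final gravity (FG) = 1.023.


AA = (OG−FG)/(OG−1)·100;  RA = AA·0.8192
AA = (1.079 − 1.023)/(1.079 − 1)·100 = 70.8861
RA = 70.8861·0.8192

58.0699 %


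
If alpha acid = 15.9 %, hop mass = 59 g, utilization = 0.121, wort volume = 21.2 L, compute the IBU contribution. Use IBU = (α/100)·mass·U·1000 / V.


IBU = (15.9/100)·59·0.121·1000 / 21.2

53.5425 IBU


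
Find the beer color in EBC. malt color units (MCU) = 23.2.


SRM = 1.4922·MCU^0.6859;  EBC = SRM·1.97
SRM = 1.4922·23.2^0.6859 = 12.8948
EBC = 12.8948·1.97

25.4028 EBC


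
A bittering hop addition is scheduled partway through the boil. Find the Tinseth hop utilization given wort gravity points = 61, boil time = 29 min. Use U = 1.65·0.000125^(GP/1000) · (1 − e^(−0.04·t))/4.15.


bigness = 1.65·0.000125^(61/1000) = 0.9537
boil_factor = (1 − e^(−0.04·29))/4.15 = 0.1654
U = 0.9537 · 0.1654

0.1578


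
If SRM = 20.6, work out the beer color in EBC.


EBC = SRM · 1.97
EBC = 20.6 · 1.97

40.5820 EBC


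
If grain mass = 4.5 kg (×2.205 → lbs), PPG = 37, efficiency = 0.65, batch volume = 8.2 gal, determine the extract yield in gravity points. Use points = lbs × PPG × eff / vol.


lbs = 4.5 × 2.205 = 9.9225
points = 9.9225 × 37 × 0.65 / 8.2

29.1020 points


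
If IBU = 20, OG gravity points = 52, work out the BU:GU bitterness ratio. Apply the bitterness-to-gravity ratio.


BU:GU = IBU / OG_points
BU:GU = 20 / 52

0.3846


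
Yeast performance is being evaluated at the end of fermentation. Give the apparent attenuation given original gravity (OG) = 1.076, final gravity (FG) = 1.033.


AA = (OG − FG)/(OG − 1) · 100
AA = (1.076 − 1.033)/(1.076 − 1) · 100

56.5789 %


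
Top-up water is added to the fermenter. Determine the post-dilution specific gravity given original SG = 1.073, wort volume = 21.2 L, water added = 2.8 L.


SG_new = 1 + (SG_old − 1)·V_old/(V_old + V_water)
pts = (1.073 − 1)·1000·21.2/(21.2 + 2.8) = 64.4833
SG_new = 1 + 64.4833/1000

1.0645


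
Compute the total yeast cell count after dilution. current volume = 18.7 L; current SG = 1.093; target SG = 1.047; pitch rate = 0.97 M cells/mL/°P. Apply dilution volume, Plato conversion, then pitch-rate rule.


V_w = V·((SG_c−1)/(SG_t−1)−1);  °P = 259 − 259/SG_t;  cells = rate·(V+V_w)·°P
V_w = 18.7·((1.093−1)/(1.047−1)−1) = 18.3021
V_final = 18.7 + 18.3021 = 37.0021
°P = 259 − 259/1.047 = 11.6266
cells = 0.97·37.0021·11.6266

417.3009 billion cells


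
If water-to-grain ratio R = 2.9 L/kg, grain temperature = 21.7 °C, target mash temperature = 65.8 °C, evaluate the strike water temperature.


T_strike = (0.41/R)·(T_mash − T_grain) + T_mash
T_strike = (0.41/2.9)·(65.8 − 21.7) + 65.8

72.0348 °C


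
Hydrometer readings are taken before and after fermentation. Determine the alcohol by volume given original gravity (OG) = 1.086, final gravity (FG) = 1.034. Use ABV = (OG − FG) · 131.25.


ABV = (1.086 − 1.034) · 131.25

6.8250 % ABV


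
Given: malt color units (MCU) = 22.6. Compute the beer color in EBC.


SRM = 1.4922·MCU^0.6859;  EBC = SRM·1.97
SRM = 1.4922·22.6^0.6859 = 12.6651
EBC = 12.6651·1.97

24.9503 EBC


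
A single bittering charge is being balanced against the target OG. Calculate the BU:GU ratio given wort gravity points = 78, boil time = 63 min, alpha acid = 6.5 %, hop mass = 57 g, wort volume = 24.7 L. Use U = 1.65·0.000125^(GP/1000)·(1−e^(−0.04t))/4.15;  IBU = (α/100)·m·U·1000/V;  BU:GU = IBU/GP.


U = 1.65·0.000125^(78/1000)·(1−e^(−0.04·63))/4.15 = 0.1814
IBU = (6.5/100)·57·0.1814·1000/24.7 = 27.2055
BU:GU = 27.2055/78

0.3488


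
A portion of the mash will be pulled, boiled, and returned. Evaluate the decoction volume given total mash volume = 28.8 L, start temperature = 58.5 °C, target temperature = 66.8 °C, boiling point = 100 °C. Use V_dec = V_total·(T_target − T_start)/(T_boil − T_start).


V_dec = 28.8·(66.8 − 58.5)/(100 − 58.5)

5.7600 L


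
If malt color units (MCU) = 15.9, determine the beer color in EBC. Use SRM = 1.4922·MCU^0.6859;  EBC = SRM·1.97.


SRM = 1.4922·15.9^0.6859 = 9.9510
EBC = 9.9510·1.97

19.6034 EBC


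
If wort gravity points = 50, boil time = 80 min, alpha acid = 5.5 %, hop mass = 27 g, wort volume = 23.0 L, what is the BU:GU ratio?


U = 1.65·0.000125^(GP/1000)·(1−e^(−0.04t))/4.15;  IBU = (α/100)·m·U·1000/V;  BU:GU = IBU/GP
U = 1.65·0.000125^(50/1000)·(1−e^(−0.04·80))/4.15 = 0.2433
IBU = (5.5/100)·27·0.2433·1000/23.0 = 15.7111
BU:GU = 15.7111/50

0.3142


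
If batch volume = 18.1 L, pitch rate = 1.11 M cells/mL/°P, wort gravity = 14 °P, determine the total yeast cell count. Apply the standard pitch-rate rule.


cells (billions) = rate · V_L · °P
cells = 1.11 · 18.1 · 14

281.2740 billion cells


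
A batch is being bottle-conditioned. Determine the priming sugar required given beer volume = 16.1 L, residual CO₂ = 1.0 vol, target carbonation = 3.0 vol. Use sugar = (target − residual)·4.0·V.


sugar = (3.0 − 1.0)·4.0·16.1

128.8000 g


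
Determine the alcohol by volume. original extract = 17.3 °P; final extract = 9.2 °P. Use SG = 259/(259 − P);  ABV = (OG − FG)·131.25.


OG = 259/(259 − 17.3) = 1.0716
FG = 259/(259 − 9.2) = 1.0368
ABV = (1.0716 − 1.0368)·131.25

4.5605 % ABV


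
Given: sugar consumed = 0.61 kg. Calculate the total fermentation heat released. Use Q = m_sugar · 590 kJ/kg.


Q = 0.61 · 590

359.9000 kJ


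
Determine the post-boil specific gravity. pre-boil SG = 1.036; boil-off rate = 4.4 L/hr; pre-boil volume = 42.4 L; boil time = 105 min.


V_post = V_pre − rate·(t/60);  SG_post = 1 + (SG_pre−1)·V_pre/V_post
V_post = 42.4 − 4.4·(105/60) = 34.7000
SG_post = 1 + (1.036 − 1)·42.4/34.7000

1.0440


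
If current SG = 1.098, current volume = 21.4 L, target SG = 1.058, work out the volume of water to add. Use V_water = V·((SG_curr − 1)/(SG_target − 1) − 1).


V_water = 21.4·((1.098 − 1)/(1.058 − 1) − 1)

14.7586 L


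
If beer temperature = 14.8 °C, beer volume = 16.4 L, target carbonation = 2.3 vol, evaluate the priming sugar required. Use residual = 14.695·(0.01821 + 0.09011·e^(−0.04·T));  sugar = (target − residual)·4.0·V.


residual = 14.695·(0.01821 + 0.09011·e^(−0.04·14.8)) = 1.0002
sugar = (2.3 − 1.0002)·4.0·16.4

85.2701 g


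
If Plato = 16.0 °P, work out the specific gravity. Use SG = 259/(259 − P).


SG = 259/(259 − 16.0)

1.0658


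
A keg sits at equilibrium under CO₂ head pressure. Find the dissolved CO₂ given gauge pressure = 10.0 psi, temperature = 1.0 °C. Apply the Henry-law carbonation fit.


vols = (P + 14.695)·(0.01821 + 0.09011·e^(−0.04·T))
vols = (10.0 + 14.695)·(0.01821 + 0.09011·e^(−0.04·1.0))

2.5877 volumes


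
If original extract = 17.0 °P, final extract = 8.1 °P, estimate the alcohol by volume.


SG = 259/(259 − P);  ABV = (OG − FG)·131.25
OG = 259/(259 − 17.0) = 1.0702
FG = 259/(259 − 8.1) = 1.0323
ABV = (1.0702 − 1.0323)·131.25

4.9828 % ABV


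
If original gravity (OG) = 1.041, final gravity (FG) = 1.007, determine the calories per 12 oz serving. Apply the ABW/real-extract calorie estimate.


ABW = (OG−FG)·131.25·0.79/FG;  °P = 259 − 259/SG (for OG→OE and FG→AE);  RE = 0.1808·OE + 0.8192·AE;  Cal = (6.9·ABW + 4·(RE−0.1))·FG·3.55
ABW = (1.041 − 1.007)·131.25·0.79/1.007 = 3.5009
OE = 259 − 259/1.041 = 10.2008 °P
AE = 259 − 259/1.007 = 1.8004 °P
RE = 0.1808·10.2008 + 0.8192·1.8004 = 3.3192 °P
Cal = (6.9·3.5009 + 4·(3.3192−0.1))·1.007·3.55

132.3865 kcal


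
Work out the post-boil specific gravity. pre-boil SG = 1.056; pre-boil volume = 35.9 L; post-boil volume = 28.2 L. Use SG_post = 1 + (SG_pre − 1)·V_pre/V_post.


pts_pre = (1.056 − 1)·1000 = 56.0000
pts_post = 56.0000·35.9/28.2 = 71.2908
SG_post = 1 + 71.2908/1000

1.0713


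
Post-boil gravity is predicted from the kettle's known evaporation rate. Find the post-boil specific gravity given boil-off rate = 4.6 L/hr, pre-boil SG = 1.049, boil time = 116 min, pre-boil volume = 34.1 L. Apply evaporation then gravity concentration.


V_post = V_pre − rate·(t/60);  SG_post = 1 + (SG_pre−1)·V_pre/V_post
V_post = 34.1 − 4.6·(116/60) = 25.2067
SG_post = 1 + (1.049 − 1)·34.1/25.2067

1.0663


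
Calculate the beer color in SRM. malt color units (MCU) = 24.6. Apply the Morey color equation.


SRM = 1.4922 · MCU^0.6859
SRM = 1.4922 · 24.6^0.6859

13.4236 SRM


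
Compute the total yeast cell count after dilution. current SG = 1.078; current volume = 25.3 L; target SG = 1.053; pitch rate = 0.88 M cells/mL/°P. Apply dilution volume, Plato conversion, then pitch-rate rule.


V_w = V·((SG_c−1)/(SG_t−1)−1);  °P = 259 − 259/SG_t;  cells = rate·(V+V_w)·°P
V_w = 25.3·((1.078−1)/(1.053−1)−1) = 11.9340
V_final = 25.3 + 11.9340 = 37.2340
°P = 259 − 259/1.053 = 13.0361
cells = 0.88·37.2340·13.0361

427.1390 billion cells


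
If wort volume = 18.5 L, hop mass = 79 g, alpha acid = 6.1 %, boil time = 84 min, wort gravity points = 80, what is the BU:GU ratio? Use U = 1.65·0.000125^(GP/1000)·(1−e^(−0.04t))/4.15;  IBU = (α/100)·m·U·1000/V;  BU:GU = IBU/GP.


U = 1.65·0.000125^(80/1000)·(1−e^(−0.04·84))/4.15 = 0.1870
IBU = (6.1/100)·79·0.1870·1000/18.5 = 48.7102
BU:GU = 48.7102/80

0.6089


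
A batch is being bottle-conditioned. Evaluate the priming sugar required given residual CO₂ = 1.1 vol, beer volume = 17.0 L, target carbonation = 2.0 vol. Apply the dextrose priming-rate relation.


sugar = (target − residual)·4.0·V
sugar = (2.0 − 1.1)·4.0·17.0

61.2000 g


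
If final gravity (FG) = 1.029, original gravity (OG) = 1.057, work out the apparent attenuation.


AA = (OG − FG)/(OG − 1) · 100
AA = (1.057 − 1.029)/(1.057 − 1) · 100

49.1228 %


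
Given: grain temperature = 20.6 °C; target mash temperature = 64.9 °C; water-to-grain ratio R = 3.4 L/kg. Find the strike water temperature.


T_strike = (0.41/R)·(T_mash − T_grain) + T_mash
T_strike = (0.41/3.4)·(64.9 − 20.6) + 64.9

70.2421 °C


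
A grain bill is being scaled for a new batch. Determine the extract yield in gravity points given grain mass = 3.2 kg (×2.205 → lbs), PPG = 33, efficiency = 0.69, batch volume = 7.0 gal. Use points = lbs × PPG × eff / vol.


lbs = 3.2 × 2.205 = 7.0560
points = 7.0560 × 33 × 0.69 / 7.0

22.9522 points


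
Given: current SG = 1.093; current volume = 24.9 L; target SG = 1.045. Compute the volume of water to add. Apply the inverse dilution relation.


V_water = V·((SG_curr − 1)/(SG_target − 1) − 1)
V_water = 24.9·((1.093 − 1)/(1.045 − 1) − 1)

26.5600 L


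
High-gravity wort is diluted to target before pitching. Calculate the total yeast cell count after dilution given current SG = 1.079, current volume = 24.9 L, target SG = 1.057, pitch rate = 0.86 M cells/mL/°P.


V_w = V·((SG_c−1)/(SG_t−1)−1);  °P = 259 − 259/SG_t;  cells = rate·(V+V_w)·°P
V_w = 24.9·((1.079−1)/(1.057−1)−1) = 9.6105
V_final = 24.9 + 9.6105 = 34.5105
°P = 259 − 259/1.057 = 13.9669
cells = 0.86·34.5105·13.9669

414.5240 billion cells


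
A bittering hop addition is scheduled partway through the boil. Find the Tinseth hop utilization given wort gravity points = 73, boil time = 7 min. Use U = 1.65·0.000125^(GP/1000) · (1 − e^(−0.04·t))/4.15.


bigness = 1.65·0.000125^(73/1000) = 0.8562
boil_factor = (1 − e^(−0.04·7))/4.15 = 0.0588
U = 0.8562 · 0.0588

0.0504


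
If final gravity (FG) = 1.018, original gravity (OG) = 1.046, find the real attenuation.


AA = (OG−FG)/(OG−1)·100;  RA = AA·0.8192
AA = (1.046 − 1.018)/(1.046 − 1)·100 = 60.8696
RA = 60.8696·0.8192

49.8643 %


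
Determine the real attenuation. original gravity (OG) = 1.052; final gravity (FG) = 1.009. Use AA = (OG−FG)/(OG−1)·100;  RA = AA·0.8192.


AA = (1.052 − 1.009)/(1.052 − 1)·100 = 82.6923
RA = 82.6923·0.8192

67.7415 %


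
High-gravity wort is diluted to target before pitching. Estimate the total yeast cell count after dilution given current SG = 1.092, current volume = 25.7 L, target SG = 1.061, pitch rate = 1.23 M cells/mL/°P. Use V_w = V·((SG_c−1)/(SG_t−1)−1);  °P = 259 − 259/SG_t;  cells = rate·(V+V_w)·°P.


V_w = 25.7·((1.092−1)/(1.061−1)−1) = 13.0607
V_final = 25.7 + 13.0607 = 38.7607
°P = 259 − 259/1.061 = 14.8907
cells = 1.23·38.7607·14.8907

709.9217 billion cells


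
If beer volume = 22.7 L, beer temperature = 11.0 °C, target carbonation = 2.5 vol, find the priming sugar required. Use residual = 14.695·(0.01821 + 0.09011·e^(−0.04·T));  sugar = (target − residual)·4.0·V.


residual = 14.695·(0.01821 + 0.09011·e^(−0.04·11.0)) = 1.1204
sugar = (2.5 − 1.1204)·4.0·22.7

125.2670 g


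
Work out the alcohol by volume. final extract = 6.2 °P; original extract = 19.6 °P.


SG = 259/(259 − P);  ABV = (OG − FG)·131.25
OG = 259/(259 − 19.6) = 1.0819
FG = 259/(259 − 6.2) = 1.0245
ABV = (1.0819 − 1.0245)·131.25

7.5267 % ABV


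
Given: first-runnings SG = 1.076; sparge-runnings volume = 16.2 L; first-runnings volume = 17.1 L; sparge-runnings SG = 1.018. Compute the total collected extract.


total = Σ (SG_i − 1)·1000·V_i
first = (1.076 − 1)·1000·17.1 = 1299.6000
sparge = (1.018 − 1)·1000·16.2 = 291.6000
total = 1299.6000 + 291.6000

1591.2000 gravity·L


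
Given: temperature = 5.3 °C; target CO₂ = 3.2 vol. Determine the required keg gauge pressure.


psi = vols/(0.01821 + 0.09011·e^(−0.04·T)) − 14.695
psi = 3.2/(0.01821 + 0.09011·e^(−0.04·5.3)) − 14.695

20.4290 psi


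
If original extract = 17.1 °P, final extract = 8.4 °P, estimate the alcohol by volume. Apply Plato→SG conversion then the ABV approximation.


SG = 259/(259 − P);  ABV = (OG − FG)·131.25
OG = 259/(259 − 17.1) = 1.0707
FG = 259/(259 − 8.4) = 1.0335
ABV = (1.0707 − 1.0335)·131.25

4.8787 % ABV


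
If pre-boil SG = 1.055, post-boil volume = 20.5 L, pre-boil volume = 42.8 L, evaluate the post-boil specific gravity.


SG_post = 1 + (SG_pre − 1)·V_pre/V_post
pts_pre = (1.055 − 1)·1000 = 55.0000
pts_post = 55.0000·42.8/20.5 = 114.8293
SG_post = 1 + 114.8293/1000

1.1148


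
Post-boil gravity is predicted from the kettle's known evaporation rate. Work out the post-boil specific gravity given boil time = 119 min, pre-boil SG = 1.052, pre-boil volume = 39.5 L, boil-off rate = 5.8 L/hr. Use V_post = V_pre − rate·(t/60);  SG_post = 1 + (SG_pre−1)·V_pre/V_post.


V_post = 39.5 − 5.8·(119/60) = 27.9967
SG_post = 1 + (1.052 − 1)·39.5/27.9967

1.0734


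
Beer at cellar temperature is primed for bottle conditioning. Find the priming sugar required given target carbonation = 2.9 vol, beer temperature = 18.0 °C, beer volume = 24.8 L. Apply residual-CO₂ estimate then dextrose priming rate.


residual = 14.695·(0.01821 + 0.09011·e^(−0.04·T));  sugar = (target − residual)·4.0·V
residual = 14.695·(0.01821 + 0.09011·e^(−0.04·18.0)) = 0.9121
sugar = (2.9 − 0.9121)·4.0·24.8

197.1960 g


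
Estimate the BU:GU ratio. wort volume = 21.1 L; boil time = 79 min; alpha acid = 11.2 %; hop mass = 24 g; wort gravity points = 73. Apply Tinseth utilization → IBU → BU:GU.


U = 1.65·0.000125^(GP/1000)·(1−e^(−0.04t))/4.15;  IBU = (α/100)·m·U·1000/V;  BU:GU = IBU/GP
U = 1.65·0.000125^(73/1000)·(1−e^(−0.04·79))/4.15 = 0.1976
IBU = (11.2/100)·24·0.1976·1000/21.1 = 25.1669
BU:GU = 25.1669/73

0.3448


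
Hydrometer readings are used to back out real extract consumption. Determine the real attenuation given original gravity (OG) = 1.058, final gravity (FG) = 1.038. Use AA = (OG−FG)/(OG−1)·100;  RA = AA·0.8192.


AA = (1.058 − 1.038)/(1.058 − 1)·100 = 34.4828
RA = 34.4828·0.8192

28.2483 %


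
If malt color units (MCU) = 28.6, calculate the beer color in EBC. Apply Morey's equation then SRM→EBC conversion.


SRM = 1.4922·MCU^0.6859;  EBC = SRM·1.97
SRM = 1.4922·28.6^0.6859 = 14.8850
EBC = 14.8850·1.97

29.3234 EBC


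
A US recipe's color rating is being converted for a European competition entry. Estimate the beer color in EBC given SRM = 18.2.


EBC = SRM · 1.97
EBC = 18.2 · 1.97

35.8540 EBC


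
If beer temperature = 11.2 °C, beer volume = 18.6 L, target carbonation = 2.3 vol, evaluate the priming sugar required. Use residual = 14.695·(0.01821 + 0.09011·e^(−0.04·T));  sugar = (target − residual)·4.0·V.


residual = 14.695·(0.01821 + 0.09011·e^(−0.04·11.2)) = 1.1136
sugar = (2.3 − 1.1136)·4.0·18.6

88.2673 g


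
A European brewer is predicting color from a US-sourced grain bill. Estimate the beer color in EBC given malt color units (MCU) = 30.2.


SRM = 1.4922·MCU^0.6859;  EBC = SRM·1.97
SRM = 1.4922·30.2^0.6859 = 15.4513
EBC = 15.4513·1.97

30.4390 EBC
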